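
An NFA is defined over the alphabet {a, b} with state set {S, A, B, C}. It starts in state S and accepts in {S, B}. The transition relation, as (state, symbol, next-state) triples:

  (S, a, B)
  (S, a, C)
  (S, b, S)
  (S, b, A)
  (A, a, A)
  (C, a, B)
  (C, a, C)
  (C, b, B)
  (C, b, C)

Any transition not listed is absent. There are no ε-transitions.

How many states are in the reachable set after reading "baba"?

2

Start in {S}.
Read 'b': {S} → {S, A}.
Read 'a': {S, A} → {A, B, C}.
Read 'b': {A, B, C} → {B, C}.
Read 'a': {B, C} → {B, C}.
That set has 2 states.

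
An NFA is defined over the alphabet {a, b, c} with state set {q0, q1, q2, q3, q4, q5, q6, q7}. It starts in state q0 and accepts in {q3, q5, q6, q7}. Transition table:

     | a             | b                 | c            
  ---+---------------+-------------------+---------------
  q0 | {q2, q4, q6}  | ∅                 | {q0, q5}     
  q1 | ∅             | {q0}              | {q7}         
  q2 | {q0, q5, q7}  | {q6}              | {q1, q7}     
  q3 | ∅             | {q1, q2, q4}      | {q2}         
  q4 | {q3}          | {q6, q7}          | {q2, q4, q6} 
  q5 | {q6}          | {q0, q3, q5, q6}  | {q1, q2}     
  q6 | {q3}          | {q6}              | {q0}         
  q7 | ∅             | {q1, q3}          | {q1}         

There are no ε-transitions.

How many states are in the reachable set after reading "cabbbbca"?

3

Start in {q0}.
Read 'c': {q0} → {q0, q5}.
Read 'a': {q0, q5} → {q2, q4, q6}.
Read 'b': {q2, q4, q6} → {q6, q7}.
Read 'b': {q6, q7} → {q1, q3, q6}.
Read 'b': {q1, q3, q6} → {q0, q1, q2, q4, q6}.
Read 'b': {q0, q1, q2, q4, q6} → {q0, q6, q7}.
Read 'c': {q0, q6, q7} → {q0, q1, q5}.
Read 'a': {q0, q1, q5} → {q2, q4, q6}.
That set has 3 states.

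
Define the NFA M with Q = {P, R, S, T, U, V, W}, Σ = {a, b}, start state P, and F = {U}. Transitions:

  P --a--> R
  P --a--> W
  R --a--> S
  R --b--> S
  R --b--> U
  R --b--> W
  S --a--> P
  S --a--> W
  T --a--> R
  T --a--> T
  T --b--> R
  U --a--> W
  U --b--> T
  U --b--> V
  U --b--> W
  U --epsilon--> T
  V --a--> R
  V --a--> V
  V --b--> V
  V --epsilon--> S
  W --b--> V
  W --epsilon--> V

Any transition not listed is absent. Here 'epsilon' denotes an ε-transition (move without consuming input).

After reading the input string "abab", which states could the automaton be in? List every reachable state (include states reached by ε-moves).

{R, S, T, U, V, W}

Start in {P}.
Read 'a': P→{R, W}; union {R, W}; ε-closure = {R, S, V, W}.
Read 'b': R→{S, U, W}, S→∅, V→{V}, W→{V}; union {S, U, V, W}; ε-closure = {S, T, U, V, W}.
Read 'a': S→{P, W}, T→{R, T}, U→{W}, V→{R, V}, W→∅; union {P, R, T, V, W}; ε-closure = {P, R, S, T, V, W}.
Read 'b': P→∅, R→{S, U, W}, S→∅, T→{R}, V→{V}, W→{V}; union {R, S, U, V, W}; ε-closure = {R, S, T, U, V, W}.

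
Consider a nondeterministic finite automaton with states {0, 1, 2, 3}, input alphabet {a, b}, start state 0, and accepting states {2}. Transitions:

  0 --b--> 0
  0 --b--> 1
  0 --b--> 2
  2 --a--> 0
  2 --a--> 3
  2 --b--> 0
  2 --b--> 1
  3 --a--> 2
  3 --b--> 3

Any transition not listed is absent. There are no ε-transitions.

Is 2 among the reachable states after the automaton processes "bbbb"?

Yes

Start in {0}.
Read 'b': 0→{0, 1, 2}; now {0, 1, 2}.
Read 'b': 0→{0, 1, 2}, 1→∅, 2→{0, 1}; now {0, 1, 2}.
Read 'b': 0→{0, 1, 2}, 1→∅, 2→{0, 1}; now {0, 1, 2}.
Read 'b': 0→{0, 1, 2}, 1→∅, 2→{0, 1}; now {0, 1, 2}.
State 2 is in {0, 1, 2}.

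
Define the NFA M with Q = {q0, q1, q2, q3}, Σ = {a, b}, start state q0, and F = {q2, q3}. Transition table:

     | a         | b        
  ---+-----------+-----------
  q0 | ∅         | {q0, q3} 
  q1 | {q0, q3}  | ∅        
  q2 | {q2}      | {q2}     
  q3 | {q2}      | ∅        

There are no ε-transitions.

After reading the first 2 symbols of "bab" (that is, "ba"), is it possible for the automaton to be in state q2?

Start in {q0}.
Read 'b': q0→{q0, q3}; now {q0, q3}.
Read 'a': q0→∅, q3→{q2}; now {q2}.
State q2 is in {q2}.

Yes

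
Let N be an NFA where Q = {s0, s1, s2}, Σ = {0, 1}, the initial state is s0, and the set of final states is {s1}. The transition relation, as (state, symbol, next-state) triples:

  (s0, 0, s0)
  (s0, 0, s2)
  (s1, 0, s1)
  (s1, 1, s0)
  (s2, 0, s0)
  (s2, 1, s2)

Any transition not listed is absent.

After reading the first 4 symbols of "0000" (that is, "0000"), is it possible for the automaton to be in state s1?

Start in {s0}.
Read '0': {s0} → {s0, s2}.
Read '0': {s0, s2} → {s0, s2}.
Read '0': {s0, s2} → {s0, s2}.
Read '0': {s0, s2} → {s0, s2}.
State s1 is not in {s0, s2}.

No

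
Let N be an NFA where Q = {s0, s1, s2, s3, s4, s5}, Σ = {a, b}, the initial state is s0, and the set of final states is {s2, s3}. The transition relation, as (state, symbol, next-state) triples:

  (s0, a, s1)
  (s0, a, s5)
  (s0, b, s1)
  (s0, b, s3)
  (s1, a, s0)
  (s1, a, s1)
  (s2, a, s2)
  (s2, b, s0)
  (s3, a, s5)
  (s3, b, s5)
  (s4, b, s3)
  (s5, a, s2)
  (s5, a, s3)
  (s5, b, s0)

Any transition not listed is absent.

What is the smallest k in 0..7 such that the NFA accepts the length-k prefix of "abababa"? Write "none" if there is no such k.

Start in {s0}.
Read 'a': {s0} → {s1, s5}.
Read 'b': {s1, s5} → {s0}.
Read 'a': {s0} → {s1, s5}.
Read 'b': {s1, s5} → {s0}.
Read 'a': {s0} → {s1, s5}.
Read 'b': {s1, s5} → {s0}.
Read 'a': {s0} → {s1, s5}.
No reachable set along the way intersects F.

none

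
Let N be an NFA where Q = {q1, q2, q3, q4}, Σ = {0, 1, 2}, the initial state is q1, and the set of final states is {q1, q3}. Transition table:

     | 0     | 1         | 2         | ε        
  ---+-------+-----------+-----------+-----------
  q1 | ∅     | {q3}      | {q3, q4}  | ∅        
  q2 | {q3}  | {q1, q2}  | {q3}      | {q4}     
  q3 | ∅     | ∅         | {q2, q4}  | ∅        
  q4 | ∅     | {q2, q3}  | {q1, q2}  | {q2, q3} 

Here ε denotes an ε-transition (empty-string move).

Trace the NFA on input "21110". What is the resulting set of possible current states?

Start in {q1}.
Read '2': {q1} → {q2, q3, q4}.
Read '1': {q2, q3, q4} → {q1, q2, q3, q4}.
Read '1': {q1, q2, q3, q4} → {q1, q2, q3, q4}.
Read '1': {q1, q2, q3, q4} → {q1, q2, q3, q4}.
Read '0': {q1, q2, q3, q4} → {q3}.

{q3}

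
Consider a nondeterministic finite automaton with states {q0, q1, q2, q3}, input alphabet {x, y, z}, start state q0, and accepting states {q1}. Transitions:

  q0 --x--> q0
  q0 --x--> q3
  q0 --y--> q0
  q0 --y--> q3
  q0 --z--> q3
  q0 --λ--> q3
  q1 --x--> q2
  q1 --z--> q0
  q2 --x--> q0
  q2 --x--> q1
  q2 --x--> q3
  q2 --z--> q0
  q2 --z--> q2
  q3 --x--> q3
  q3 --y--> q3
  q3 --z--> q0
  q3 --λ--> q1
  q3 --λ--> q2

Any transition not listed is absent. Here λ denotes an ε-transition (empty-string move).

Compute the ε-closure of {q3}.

Begin with {q3}.
ε-move q3 → q1; add q1.
ε-move q3 → q2; add q2.

{q1, q2, q3}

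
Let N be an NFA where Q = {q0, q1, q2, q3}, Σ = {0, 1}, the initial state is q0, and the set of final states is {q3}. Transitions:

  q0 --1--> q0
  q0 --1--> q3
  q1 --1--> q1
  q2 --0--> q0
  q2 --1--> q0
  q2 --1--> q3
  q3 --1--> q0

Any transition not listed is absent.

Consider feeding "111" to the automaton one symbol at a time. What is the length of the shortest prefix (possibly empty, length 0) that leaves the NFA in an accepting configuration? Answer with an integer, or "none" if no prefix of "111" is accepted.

1

Start in {q0}.
Read '1': q0→{q0, q3}; now {q0, q3}.
None of the earlier sets intersect F, but {q0, q3} does.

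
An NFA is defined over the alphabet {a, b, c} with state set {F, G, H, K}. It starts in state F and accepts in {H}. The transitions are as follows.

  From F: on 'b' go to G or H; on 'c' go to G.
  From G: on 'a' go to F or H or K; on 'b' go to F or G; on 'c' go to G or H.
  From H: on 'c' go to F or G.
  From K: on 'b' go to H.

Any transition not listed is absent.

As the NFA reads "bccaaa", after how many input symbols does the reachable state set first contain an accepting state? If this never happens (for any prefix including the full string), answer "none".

1

Start in {F}.
Read 'b': {F} → {G, H}.
None of the earlier sets intersect F, but {G, H} does.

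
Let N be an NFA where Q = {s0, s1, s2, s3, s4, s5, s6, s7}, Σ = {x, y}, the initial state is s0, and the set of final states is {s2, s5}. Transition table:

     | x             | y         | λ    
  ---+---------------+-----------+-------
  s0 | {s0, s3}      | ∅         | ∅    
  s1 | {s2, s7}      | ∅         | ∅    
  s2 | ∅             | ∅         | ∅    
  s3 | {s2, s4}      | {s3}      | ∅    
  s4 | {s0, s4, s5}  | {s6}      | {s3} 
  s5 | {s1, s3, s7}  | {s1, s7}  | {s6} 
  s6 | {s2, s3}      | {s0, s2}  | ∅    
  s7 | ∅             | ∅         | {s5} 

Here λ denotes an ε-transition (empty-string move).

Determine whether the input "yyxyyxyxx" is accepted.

Start in {s0}.
Read 'y': {s0} → ∅.
The set is empty and remains empty for the remaining 8 symbols.
The final set ∅ contains no accepting state.

No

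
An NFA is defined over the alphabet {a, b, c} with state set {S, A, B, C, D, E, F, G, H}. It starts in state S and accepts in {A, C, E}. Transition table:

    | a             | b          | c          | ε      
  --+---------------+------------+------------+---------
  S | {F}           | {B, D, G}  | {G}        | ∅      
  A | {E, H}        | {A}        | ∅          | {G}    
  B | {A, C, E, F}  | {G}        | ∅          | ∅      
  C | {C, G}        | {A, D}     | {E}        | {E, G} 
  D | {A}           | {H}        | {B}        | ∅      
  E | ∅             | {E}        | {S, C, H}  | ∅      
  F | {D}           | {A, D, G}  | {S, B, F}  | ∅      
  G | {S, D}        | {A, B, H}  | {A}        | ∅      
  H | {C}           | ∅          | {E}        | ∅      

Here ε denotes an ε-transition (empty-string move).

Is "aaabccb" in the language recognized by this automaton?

Yes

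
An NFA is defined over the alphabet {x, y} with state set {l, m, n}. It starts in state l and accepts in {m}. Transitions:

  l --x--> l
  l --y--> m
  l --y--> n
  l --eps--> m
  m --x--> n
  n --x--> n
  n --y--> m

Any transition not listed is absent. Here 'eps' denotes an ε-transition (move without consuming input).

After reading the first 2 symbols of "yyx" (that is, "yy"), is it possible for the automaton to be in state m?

Start: ε-closure({l}) = {l, m}.
Read 'y': l→{m, n}, m→∅; now {m, n}.
Read 'y': m→∅, n→{m}; now {m}.
State m is in {m}.

Yes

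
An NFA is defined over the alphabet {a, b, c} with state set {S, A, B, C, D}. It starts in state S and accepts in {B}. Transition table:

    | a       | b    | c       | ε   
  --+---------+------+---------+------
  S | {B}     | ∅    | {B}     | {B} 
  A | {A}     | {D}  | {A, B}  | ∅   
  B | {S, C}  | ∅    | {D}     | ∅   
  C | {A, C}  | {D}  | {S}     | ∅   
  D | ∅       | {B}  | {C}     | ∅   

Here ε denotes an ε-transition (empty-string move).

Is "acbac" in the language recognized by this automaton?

Yes

Start: ε-closure({S}) = {S, B}.
Read 'a': S→{B}, B→{S, C}; now {S, B, C}.
Read 'c': S→{B}, B→{D}, C→{S}; now {S, B, D}.
Read 'b': S→∅, B→∅, D→{B}; now {B}.
Read 'a': B→{S, C}; union {S, C}; ε-closure = {S, B, C}.
Read 'c': S→{B}, B→{D}, C→{S}; now {S, B, D}.
The final set {S, B, D} contains the accepting state B.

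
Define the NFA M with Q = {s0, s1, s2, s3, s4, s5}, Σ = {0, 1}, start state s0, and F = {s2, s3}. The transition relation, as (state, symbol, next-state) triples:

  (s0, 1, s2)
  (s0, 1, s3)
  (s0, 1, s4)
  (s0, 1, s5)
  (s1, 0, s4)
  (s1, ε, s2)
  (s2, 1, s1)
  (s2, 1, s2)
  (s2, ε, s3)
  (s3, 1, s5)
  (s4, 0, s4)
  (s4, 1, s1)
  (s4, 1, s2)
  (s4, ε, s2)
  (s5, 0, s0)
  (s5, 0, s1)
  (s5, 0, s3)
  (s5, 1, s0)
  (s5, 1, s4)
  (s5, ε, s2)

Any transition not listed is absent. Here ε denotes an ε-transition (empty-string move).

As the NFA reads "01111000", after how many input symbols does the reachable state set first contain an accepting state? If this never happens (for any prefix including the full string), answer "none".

Start in {s0}.
Read '0': {s0} → ∅.
The set is empty and remains empty for the remaining 7 symbols.
No reachable set along the way intersects F.

none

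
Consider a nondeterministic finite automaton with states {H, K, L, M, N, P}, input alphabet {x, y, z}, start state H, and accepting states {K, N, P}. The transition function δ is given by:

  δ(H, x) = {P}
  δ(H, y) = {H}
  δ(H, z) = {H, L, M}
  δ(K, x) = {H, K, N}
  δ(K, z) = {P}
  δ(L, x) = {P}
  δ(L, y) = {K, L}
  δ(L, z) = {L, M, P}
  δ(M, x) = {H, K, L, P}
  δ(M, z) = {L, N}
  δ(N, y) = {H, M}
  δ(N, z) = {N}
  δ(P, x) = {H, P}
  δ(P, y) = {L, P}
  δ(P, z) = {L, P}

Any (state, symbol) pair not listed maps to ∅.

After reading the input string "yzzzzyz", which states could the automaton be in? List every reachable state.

{H, L, M, N, P}

Start in {H}.
Read 'y': {H} → {H}.
Read 'z': {H} → {H, L, M}.
Read 'z': {H, L, M} → {H, L, M, N, P}.
Read 'z': {H, L, M, N, P} → {H, L, M, N, P}.
Read 'z': {H, L, M, N, P} → {H, L, M, N, P}.
Read 'y': {H, L, M, N, P} → {H, K, L, M, P}.
Read 'z': {H, K, L, M, P} → {H, L, M, N, P}.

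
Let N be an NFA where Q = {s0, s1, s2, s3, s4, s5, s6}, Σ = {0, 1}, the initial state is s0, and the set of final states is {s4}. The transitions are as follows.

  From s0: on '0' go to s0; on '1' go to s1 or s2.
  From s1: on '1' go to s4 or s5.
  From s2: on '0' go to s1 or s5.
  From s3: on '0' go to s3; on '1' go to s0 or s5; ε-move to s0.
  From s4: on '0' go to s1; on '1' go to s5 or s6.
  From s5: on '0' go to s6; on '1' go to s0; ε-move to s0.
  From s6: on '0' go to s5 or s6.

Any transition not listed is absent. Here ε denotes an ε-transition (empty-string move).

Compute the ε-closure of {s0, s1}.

Begin with {s0, s1}.
No ε-moves leave this set, so the closure equals the set itself.

{s0, s1}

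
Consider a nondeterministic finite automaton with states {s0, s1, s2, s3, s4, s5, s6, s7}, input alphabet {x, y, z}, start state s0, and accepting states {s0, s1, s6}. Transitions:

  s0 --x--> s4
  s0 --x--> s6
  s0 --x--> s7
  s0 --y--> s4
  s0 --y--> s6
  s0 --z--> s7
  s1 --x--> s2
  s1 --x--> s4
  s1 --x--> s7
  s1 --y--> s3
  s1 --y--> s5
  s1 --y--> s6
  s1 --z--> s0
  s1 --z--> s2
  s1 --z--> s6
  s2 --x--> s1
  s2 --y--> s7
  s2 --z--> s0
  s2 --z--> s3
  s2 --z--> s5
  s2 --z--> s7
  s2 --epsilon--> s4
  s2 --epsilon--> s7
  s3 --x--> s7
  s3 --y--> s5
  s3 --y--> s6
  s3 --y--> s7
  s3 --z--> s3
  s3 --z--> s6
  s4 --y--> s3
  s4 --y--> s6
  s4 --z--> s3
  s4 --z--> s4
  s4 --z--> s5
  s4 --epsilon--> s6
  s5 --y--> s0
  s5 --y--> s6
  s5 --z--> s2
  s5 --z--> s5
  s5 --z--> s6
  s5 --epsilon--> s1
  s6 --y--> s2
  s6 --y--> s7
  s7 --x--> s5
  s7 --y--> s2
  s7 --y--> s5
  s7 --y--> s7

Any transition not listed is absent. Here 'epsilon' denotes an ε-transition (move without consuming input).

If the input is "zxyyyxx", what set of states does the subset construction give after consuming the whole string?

{s1, s2, s4, s5, s6, s7}

Start in {s0}.
Read 'z': s0→{s7}; now {s7}.
Read 'x': s7→{s5}; union {s5}; ε-closure = {s1, s5}.
Read 'y': s1→{s3, s5, s6}, s5→{s0, s6}; union {s0, s3, s5, s6}; ε-closure = {s0, s1, s3, s5, s6}.
Read 'y': s0→{s4, s6}, s1→{s3, s5, s6}, s3→{s5, s6, s7}, s5→{s0, s6}, s6→{s2, s7}; union {s0, s2, s3, s4, s5, s6, s7}; ε-closure = {s0, s1, s2, s3, s4, s5, s6, s7}.
Read 'y': s0→{s4, s6}, s1→{s3, s5, s6}, s2→{s7}, s3→{s5, s6, s7}, s4→{s3, s6}, s5→{s0, s6}, s6→{s2, s7}, s7→{s2, s5, s7}; union {s0, s2, s3, s4, s5, s6, s7}; ε-closure = {s0, s1, s2, s3, s4, s5, s6, s7}.
Read 'x': s0→{s4, s6, s7}, s1→{s2, s4, s7}, s2→{s1}, s3→{s7}, s4→∅, s5→∅, s6→∅, s7→{s5}; now {s1, s2, s4, s5, s6, s7}.
Read 'x': s1→{s2, s4, s7}, s2→{s1}, s4→∅, s5→∅, s6→∅, s7→{s5}; union {s1, s2, s4, s5, s7}; ε-closure = {s1, s2, s4, s5, s6, s7}.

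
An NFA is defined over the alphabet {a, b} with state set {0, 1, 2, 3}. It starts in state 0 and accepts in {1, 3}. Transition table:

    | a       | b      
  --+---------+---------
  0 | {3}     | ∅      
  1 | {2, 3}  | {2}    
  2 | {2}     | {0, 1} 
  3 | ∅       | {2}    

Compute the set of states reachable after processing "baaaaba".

Start in {0}.
Read 'b': 0→∅; now ∅.
The set is empty and remains empty for the remaining 6 symbols.

∅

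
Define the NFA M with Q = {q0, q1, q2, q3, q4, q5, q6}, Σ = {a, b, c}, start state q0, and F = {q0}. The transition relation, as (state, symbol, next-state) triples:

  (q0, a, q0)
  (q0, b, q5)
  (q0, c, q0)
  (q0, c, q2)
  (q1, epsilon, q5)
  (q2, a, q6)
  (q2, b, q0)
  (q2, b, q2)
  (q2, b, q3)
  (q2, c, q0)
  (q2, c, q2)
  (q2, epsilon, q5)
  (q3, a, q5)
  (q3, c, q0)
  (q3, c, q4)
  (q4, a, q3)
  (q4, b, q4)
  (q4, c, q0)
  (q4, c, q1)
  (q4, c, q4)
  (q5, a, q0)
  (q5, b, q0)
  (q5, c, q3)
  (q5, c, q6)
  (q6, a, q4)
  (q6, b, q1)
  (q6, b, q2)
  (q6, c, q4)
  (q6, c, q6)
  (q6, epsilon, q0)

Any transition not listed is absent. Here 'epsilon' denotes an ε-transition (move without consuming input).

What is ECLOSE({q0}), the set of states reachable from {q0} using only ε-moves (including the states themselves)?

{q0}

Begin with {q0}.
No ε-moves leave this set, so the closure equals the set itself.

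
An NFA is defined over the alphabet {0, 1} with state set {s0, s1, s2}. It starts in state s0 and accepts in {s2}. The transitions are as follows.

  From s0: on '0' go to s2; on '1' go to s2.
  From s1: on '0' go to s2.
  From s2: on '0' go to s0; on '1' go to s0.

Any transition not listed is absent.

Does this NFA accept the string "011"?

Start in {s0}.
Read '0': s0→{s2}; now {s2}.
Read '1': s2→{s0}; now {s0}.
Read '1': s0→{s2}; now {s2}.
The final set {s2} contains the accepting state s2.

Yes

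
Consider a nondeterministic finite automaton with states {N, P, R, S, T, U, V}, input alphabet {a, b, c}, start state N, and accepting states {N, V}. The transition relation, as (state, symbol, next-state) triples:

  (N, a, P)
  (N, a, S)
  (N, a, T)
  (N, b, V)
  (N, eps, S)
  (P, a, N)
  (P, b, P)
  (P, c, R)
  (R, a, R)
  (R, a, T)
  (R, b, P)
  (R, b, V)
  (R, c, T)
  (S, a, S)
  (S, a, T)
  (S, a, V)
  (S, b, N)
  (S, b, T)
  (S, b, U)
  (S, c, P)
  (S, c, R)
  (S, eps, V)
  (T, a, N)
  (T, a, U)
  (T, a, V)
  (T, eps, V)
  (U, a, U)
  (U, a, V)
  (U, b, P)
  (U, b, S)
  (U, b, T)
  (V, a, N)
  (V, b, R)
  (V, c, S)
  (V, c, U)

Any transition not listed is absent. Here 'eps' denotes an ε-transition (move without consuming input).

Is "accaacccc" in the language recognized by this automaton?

Yes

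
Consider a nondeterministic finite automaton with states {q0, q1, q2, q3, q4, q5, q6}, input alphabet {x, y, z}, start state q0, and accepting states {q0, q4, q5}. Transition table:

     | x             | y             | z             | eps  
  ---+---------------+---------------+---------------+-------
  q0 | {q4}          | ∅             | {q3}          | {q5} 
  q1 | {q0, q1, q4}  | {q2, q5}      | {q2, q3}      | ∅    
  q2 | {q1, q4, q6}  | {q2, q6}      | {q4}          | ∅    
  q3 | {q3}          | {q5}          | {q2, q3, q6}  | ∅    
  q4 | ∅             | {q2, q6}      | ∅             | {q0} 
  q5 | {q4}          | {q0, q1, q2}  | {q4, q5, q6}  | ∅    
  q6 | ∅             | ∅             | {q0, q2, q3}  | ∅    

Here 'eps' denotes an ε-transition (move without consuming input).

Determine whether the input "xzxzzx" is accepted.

Yes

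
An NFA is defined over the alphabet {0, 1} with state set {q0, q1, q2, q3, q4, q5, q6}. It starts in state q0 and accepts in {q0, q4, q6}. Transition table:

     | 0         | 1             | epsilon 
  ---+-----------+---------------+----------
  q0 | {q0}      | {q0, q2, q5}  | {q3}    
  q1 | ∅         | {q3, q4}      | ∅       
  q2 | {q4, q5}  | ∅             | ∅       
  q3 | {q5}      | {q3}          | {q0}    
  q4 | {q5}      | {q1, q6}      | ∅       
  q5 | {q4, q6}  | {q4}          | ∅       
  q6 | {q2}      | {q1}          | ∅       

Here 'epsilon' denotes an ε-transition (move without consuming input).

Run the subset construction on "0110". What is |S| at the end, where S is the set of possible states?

Start: ε-closure({q0}) = {q0, q3}.
Read '0': q0→{q0}, q3→{q5}; union {q0, q5}; ε-closure = {q0, q3, q5}.
Read '1': q0→{q0, q2, q5}, q3→{q3}, q5→{q4}; now {q0, q2, q3, q4, q5}.
Read '1': q0→{q0, q2, q5}, q2→∅, q3→{q3}, q4→{q1, q6}, q5→{q4}; now {q0, q1, q2, q3, q4, q5, q6}.
Read '0': q0→{q0}, q1→∅, q2→{q4, q5}, q3→{q5}, q4→{q5}, q5→{q4, q6}, q6→{q2}; union {q0, q2, q4, q5, q6}; ε-closure = {q0, q2, q3, q4, q5, q6}.
That set has 6 states.

6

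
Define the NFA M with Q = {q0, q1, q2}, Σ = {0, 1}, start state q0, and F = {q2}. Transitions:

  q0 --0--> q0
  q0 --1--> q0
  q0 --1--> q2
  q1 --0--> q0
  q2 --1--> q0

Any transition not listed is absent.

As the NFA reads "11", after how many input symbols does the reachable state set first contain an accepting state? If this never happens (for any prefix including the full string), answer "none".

1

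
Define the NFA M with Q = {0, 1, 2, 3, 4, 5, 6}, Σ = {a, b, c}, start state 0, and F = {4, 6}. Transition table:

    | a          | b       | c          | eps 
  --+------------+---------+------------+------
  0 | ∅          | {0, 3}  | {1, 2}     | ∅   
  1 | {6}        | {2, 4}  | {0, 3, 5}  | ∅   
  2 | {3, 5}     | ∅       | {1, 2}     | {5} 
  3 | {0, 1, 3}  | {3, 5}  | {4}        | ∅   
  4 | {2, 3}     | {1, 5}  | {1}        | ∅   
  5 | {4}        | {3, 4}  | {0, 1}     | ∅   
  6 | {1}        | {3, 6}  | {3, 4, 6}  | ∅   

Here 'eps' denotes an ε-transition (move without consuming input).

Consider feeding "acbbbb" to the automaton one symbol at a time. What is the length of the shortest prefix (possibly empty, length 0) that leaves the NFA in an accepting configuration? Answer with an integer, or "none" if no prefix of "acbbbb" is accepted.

none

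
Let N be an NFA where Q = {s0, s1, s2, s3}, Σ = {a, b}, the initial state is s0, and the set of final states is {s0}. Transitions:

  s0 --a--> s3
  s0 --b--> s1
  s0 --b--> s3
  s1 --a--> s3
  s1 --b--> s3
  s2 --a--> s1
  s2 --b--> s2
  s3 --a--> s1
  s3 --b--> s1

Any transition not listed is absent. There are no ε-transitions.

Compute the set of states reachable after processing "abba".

Start in {s0}.
Read 'a': s0→{s3}; now {s3}.
Read 'b': s3→{s1}; now {s1}.
Read 'b': s1→{s3}; now {s3}.
Read 'a': s3→{s1}; now {s1}.

{s1}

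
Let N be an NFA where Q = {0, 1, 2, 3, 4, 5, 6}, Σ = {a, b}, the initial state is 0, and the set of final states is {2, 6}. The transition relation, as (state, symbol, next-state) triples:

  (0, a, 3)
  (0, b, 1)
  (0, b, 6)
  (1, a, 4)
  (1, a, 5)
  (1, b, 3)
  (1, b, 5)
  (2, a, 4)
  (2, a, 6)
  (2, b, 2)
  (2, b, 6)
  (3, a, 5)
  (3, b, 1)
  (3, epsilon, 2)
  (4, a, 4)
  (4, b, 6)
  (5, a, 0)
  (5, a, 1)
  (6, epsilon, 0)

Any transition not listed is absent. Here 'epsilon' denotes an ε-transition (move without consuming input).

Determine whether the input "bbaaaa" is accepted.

Yes

Start in {0}.
Read 'b': 0→{1, 6}; union {1, 6}; ε-closure = {0, 1, 6}.
Read 'b': 0→{1, 6}, 1→{3, 5}, 6→∅; union {1, 3, 5, 6}; ε-closure = {0, 1, 2, 3, 5, 6}.
Read 'a': 0→{3}, 1→{4, 5}, 2→{4, 6}, 3→{5}, 5→{0, 1}, 6→∅; union {0, 1, 3, 4, 5, 6}; ε-closure = {0, 1, 2, 3, 4, 5, 6}.
Read 'a': 0→{3}, 1→{4, 5}, 2→{4, 6}, 3→{5}, 4→{4}, 5→{0, 1}, 6→∅; union {0, 1, 3, 4, 5, 6}; ε-closure = {0, 1, 2, 3, 4, 5, 6}.
Read 'a': 0→{3}, 1→{4, 5}, 2→{4, 6}, 3→{5}, 4→{4}, 5→{0, 1}, 6→∅; union {0, 1, 3, 4, 5, 6}; ε-closure = {0, 1, 2, 3, 4, 5, 6}.
Read 'a': 0→{3}, 1→{4, 5}, 2→{4, 6}, 3→{5}, 4→{4}, 5→{0, 1}, 6→∅; union {0, 1, 3, 4, 5, 6}; ε-closure = {0, 1, 2, 3, 4, 5, 6}.
The final set {0, 1, 2, 3, 4, 5, 6} contains the accepting states 2, 6.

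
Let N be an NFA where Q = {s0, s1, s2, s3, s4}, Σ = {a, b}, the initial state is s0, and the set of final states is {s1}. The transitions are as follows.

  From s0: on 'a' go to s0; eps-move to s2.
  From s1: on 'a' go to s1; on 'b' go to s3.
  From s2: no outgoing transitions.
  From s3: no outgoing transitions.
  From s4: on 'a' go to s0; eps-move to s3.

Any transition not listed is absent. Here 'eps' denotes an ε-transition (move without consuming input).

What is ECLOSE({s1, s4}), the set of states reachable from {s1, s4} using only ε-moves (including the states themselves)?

{s1, s3, s4}

Begin with {s1, s4}.
ε-move s4 → s3; add s3.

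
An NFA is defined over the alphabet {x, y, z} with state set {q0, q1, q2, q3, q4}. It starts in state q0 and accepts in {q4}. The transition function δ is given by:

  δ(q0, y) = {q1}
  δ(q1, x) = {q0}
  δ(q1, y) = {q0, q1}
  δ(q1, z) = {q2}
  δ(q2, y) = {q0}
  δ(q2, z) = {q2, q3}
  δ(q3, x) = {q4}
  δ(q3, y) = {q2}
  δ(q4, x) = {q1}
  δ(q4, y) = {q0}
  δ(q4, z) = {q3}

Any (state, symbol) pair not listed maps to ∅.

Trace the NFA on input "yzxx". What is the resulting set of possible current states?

∅

Start in {q0}.
Read 'y': q0→{q1}; now {q1}.
Read 'z': q1→{q2}; now {q2}.
Read 'x': q2→∅; now ∅.
The set is empty and remains empty for the remaining 1 symbol.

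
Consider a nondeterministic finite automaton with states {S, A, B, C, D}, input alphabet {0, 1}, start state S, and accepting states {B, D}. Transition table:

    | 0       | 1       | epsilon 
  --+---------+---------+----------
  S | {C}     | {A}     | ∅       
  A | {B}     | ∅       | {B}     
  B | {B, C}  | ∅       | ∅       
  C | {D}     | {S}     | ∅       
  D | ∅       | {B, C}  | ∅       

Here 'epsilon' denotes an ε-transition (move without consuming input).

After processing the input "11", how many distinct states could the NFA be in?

Start in {S}.
Read '1': S→{A}; union {A}; ε-closure = {A, B}.
Read '1': A→∅, B→∅; now ∅.
That set has 0 states.

0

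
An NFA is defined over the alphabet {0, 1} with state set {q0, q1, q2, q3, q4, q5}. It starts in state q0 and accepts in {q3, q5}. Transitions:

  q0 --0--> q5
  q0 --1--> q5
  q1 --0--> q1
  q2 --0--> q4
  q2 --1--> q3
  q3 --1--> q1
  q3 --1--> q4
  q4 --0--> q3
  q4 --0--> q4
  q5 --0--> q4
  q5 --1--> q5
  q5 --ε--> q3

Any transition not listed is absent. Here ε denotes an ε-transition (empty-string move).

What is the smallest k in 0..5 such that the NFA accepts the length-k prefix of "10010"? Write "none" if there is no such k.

Start in {q0}.
Read '1': q0→{q5}; union {q5}; ε-closure = {q3, q5}.
None of the earlier sets intersect F, but {q3, q5} does.

1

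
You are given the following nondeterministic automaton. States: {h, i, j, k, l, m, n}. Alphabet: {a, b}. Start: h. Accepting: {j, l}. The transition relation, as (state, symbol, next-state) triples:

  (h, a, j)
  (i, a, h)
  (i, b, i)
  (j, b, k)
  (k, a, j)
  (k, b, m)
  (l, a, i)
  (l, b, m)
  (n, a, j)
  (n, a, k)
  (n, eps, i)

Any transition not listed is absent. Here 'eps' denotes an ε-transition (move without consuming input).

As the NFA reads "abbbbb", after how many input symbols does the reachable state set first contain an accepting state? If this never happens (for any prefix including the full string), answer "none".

1

Start in {h}.
Read 'a': h→{j}; now {j}.
None of the earlier sets intersect F, but {j} does.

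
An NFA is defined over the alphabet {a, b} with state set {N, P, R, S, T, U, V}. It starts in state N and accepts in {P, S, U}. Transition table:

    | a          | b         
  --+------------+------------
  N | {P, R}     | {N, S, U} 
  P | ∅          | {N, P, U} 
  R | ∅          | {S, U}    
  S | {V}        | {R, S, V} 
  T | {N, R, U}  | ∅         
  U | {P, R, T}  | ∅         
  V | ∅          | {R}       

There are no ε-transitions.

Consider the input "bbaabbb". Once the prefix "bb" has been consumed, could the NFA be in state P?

No

Start in {N}.
Read 'b': N→{N, S, U}; now {N, S, U}.
Read 'b': N→{N, S, U}, S→{R, S, V}, U→∅; now {N, R, S, U, V}.
State P is not in {N, R, S, U, V}.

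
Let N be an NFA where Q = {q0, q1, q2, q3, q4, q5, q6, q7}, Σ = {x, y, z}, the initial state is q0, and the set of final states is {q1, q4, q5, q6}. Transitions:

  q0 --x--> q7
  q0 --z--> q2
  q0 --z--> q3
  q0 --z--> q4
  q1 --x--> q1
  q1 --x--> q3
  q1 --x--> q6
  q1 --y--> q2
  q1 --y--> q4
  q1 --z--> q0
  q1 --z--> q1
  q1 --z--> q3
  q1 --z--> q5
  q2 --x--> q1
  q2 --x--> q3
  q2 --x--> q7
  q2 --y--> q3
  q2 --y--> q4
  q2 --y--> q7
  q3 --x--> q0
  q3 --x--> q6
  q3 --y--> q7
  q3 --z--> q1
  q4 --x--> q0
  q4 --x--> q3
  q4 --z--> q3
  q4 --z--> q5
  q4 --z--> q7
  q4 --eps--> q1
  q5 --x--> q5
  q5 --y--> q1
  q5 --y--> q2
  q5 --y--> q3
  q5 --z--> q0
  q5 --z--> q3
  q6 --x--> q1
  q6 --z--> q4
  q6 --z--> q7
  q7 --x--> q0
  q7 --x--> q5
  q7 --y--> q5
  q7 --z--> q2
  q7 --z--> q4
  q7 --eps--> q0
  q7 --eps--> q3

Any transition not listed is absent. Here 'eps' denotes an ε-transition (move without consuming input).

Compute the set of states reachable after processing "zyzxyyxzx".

{q0, q1, q3, q5, q6, q7}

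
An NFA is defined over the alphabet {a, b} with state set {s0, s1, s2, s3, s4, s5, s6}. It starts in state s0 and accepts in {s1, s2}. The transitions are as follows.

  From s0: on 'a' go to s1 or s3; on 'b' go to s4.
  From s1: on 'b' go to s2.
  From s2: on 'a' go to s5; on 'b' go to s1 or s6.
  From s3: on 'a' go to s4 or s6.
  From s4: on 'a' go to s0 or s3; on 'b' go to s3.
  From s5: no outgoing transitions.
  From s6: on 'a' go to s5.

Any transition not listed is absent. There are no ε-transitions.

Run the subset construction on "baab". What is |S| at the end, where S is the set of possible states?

2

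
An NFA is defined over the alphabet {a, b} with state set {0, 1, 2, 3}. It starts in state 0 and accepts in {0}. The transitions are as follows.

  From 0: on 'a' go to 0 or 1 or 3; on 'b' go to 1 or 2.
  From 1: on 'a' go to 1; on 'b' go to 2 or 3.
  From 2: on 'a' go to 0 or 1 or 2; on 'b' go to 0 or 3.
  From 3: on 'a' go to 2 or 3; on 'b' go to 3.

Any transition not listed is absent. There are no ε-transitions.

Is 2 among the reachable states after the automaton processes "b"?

Yes

Start in {0}.
Read 'b': {0} → {1, 2}.
State 2 is in {1, 2}.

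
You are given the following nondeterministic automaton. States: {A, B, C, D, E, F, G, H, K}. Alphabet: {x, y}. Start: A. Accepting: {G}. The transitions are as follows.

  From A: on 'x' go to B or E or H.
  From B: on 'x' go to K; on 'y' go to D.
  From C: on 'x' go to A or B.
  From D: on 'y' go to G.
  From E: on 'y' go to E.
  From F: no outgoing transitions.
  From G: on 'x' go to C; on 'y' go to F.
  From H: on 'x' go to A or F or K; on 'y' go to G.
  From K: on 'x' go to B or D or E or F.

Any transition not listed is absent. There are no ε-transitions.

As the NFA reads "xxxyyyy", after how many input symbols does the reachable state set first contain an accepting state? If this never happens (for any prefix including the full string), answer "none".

4

Start in {A}.
Read 'x': A→{B, E, H}; now {B, E, H}.
Read 'x': B→{K}, E→∅, H→{A, F, K}; now {A, F, K}.
Read 'x': A→{B, E, H}, F→∅, K→{B, D, E, F}; now {B, D, E, F, H}.
Read 'y': B→{D}, D→{G}, E→{E}, F→∅, H→{G}; now {D, E, G}.
None of the earlier sets intersect F, but {D, E, G} does.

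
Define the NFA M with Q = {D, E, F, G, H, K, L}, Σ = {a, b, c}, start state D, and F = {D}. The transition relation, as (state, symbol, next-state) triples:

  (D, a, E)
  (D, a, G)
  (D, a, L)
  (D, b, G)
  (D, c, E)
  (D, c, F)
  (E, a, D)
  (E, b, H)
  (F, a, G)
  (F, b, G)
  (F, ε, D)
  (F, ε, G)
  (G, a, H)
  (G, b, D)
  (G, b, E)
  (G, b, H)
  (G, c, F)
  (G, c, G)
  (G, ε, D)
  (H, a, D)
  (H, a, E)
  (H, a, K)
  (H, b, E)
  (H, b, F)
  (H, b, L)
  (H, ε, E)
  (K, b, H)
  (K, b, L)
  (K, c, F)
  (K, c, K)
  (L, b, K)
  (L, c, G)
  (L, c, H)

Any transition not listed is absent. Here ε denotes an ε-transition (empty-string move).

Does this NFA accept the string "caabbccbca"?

Start in {D}.
Read 'c': D→{E, F}; union {E, F}; ε-closure = {D, E, F, G}.
Read 'a': D→{E, G, L}, E→{D}, F→{G}, G→{H}; now {D, E, G, H, L}.
Read 'a': D→{E, G, L}, E→{D}, G→{H}, H→{D, E, K}, L→∅; now {D, E, G, H, K, L}.
Read 'b': D→{G}, E→{H}, G→{D, E, H}, H→{E, F, L}, K→{H, L}, L→{K}; now {D, E, F, G, H, K, L}.
Read 'b': D→{G}, E→{H}, F→{G}, G→{D, E, H}, H→{E, F, L}, K→{H, L}, L→{K}; now {D, E, F, G, H, K, L}.
Read 'c': D→{E, F}, E→∅, F→∅, G→{F, G}, H→∅, K→{F, K}, L→{G, H}; union {E, F, G, H, K}; ε-closure = {D, E, F, G, H, K}.
Read 'c': D→{E, F}, E→∅, F→∅, G→{F, G}, H→∅, K→{F, K}; union {E, F, G, K}; ε-closure = {D, E, F, G, K}.
Read 'b': D→{G}, E→{H}, F→{G}, G→{D, E, H}, K→{H, L}; now {D, E, G, H, L}.
Read 'c': D→{E, F}, E→∅, G→{F, G}, H→∅, L→{G, H}; union {E, F, G, H}; ε-closure = {D, E, F, G, H}.
Read 'a': D→{E, G, L}, E→{D}, F→{G}, G→{H}, H→{D, E, K}; now {D, E, G, H, K, L}.
The final set {D, E, G, H, K, L} contains the accepting state D.

Yes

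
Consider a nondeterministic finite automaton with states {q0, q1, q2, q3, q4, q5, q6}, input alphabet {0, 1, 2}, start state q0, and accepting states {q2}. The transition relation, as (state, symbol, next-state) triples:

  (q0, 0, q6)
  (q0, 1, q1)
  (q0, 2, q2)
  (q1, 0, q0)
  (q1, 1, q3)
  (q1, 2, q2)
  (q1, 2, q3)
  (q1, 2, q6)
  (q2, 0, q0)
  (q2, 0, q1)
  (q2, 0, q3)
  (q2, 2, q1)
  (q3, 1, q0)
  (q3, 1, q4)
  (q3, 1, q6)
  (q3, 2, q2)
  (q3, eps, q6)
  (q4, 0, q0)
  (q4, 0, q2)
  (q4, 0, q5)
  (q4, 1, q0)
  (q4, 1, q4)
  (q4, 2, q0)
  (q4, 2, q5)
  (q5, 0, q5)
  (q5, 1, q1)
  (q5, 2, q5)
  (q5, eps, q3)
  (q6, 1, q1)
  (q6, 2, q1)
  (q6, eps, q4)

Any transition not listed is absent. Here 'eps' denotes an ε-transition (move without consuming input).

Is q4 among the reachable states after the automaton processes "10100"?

Yes

Start in {q0}.
Read '1': q0→{q1}; now {q1}.
Read '0': q1→{q0}; now {q0}.
Read '1': q0→{q1}; now {q1}.
Read '0': q1→{q0}; now {q0}.
Read '0': q0→{q6}; union {q6}; ε-closure = {q4, q6}.
State q4 is in {q4, q6}.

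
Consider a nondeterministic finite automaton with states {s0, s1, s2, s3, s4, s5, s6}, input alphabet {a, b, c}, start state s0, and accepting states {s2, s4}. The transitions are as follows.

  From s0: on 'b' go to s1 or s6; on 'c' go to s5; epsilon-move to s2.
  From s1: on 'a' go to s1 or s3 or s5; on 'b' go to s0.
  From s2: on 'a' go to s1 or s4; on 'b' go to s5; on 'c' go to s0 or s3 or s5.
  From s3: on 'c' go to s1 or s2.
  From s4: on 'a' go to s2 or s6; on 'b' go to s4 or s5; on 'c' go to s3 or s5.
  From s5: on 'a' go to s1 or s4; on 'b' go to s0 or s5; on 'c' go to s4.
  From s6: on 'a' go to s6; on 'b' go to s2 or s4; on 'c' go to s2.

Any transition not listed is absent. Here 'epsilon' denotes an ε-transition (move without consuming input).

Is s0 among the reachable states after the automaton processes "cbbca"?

No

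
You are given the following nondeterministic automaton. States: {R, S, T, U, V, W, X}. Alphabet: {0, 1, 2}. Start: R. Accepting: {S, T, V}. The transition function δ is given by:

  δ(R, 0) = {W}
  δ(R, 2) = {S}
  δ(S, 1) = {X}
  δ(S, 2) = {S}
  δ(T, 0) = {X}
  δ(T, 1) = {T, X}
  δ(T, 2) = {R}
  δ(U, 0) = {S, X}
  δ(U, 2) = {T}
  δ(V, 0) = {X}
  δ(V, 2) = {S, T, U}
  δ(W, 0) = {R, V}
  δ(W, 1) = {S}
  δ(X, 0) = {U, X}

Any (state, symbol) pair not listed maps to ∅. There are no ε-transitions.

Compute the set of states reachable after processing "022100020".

Start in {R}.
Read '0': R→{W}; now {W}.
Read '2': W→∅; now ∅.
The set is empty and remains empty for the remaining 7 symbols.

∅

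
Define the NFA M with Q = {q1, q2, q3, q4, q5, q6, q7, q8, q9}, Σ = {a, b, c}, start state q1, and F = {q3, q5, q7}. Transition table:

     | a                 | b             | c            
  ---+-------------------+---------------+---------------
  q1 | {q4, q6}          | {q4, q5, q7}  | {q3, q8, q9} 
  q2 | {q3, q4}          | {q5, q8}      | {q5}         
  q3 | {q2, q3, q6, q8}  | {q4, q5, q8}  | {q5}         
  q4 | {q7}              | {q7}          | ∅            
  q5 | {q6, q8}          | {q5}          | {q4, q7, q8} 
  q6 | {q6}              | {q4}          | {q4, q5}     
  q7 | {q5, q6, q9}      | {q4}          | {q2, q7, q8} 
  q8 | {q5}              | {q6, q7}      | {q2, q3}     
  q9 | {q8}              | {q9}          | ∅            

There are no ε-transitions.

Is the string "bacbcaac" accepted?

Yes

Start in {q1}.
Read 'b': q1→{q4, q5, q7}; now {q4, q5, q7}.
Read 'a': q4→{q7}, q5→{q6, q8}, q7→{q5, q6, q9}; now {q5, q6, q7, q8, q9}.
Read 'c': q5→{q4, q7, q8}, q6→{q4, q5}, q7→{q2, q7, q8}, q8→{q2, q3}, q9→∅; now {q2, q3, q4, q5, q7, q8}.
Read 'b': q2→{q5, q8}, q3→{q4, q5, q8}, q4→{q7}, q5→{q5}, q7→{q4}, q8→{q6, q7}; now {q4, q5, q6, q7, q8}.
Read 'c': q4→∅, q5→{q4, q7, q8}, q6→{q4, q5}, q7→{q2, q7, q8}, q8→{q2, q3}; now {q2, q3, q4, q5, q7, q8}.
Read 'a': q2→{q3, q4}, q3→{q2, q3, q6, q8}, q4→{q7}, q5→{q6, q8}, q7→{q5, q6, q9}, q8→{q5}; now {q2, q3, q4, q5, q6, q7, q8, q9}.
Read 'a': q2→{q3, q4}, q3→{q2, q3, q6, q8}, q4→{q7}, q5→{q6, q8}, q6→{q6}, q7→{q5, q6, q9}, q8→{q5}, q9→{q8}; now {q2, q3, q4, q5, q6, q7, q8, q9}.
Read 'c': q2→{q5}, q3→{q5}, q4→∅, q5→{q4, q7, q8}, q6→{q4, q5}, q7→{q2, q7, q8}, q8→{q2, q3}, q9→∅; now {q2, q3, q4, q5, q7, q8}.
The final set {q2, q3, q4, q5, q7, q8} contains the accepting states q3, q5, q7.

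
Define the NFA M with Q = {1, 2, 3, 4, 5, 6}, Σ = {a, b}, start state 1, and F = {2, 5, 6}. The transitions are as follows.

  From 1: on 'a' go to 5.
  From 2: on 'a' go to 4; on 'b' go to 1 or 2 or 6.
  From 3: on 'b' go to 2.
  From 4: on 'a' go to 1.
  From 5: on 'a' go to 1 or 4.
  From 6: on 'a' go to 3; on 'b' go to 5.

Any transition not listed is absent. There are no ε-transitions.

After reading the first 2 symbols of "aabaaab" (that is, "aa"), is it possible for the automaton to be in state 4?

Start in {1}.
Read 'a': 1→{5}; now {5}.
Read 'a': 5→{1, 4}; now {1, 4}.
State 4 is in {1, 4}.

Yes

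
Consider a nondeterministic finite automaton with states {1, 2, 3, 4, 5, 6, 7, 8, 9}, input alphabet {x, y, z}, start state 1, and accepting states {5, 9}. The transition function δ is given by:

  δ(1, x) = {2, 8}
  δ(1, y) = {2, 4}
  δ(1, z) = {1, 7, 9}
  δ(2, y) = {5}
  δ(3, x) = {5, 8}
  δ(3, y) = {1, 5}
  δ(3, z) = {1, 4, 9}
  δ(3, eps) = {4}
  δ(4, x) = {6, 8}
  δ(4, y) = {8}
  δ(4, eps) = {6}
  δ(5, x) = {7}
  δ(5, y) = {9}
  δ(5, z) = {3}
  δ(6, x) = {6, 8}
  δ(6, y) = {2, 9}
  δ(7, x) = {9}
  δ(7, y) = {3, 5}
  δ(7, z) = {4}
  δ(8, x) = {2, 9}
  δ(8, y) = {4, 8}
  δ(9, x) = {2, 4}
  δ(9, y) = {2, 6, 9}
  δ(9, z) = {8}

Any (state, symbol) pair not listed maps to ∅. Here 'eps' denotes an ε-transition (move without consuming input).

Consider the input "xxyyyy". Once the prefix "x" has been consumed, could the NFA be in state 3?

No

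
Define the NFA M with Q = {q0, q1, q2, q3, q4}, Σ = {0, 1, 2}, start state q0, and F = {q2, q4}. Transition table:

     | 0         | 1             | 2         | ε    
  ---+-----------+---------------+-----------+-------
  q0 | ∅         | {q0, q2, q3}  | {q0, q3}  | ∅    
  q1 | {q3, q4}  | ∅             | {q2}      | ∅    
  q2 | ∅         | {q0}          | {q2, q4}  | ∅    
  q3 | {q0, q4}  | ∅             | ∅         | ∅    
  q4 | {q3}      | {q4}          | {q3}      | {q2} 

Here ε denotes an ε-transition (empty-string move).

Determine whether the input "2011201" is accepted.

Start in {q0}.
Read '2': q0→{q0, q3}; now {q0, q3}.
Read '0': q0→∅, q3→{q0, q4}; union {q0, q4}; ε-closure = {q0, q2, q4}.
Read '1': q0→{q0, q2, q3}, q2→{q0}, q4→{q4}; now {q0, q2, q3, q4}.
Read '1': q0→{q0, q2, q3}, q2→{q0}, q3→∅, q4→{q4}; now {q0, q2, q3, q4}.
Read '2': q0→{q0, q3}, q2→{q2, q4}, q3→∅, q4→{q3}; now {q0, q2, q3, q4}.
Read '0': q0→∅, q2→∅, q3→{q0, q4}, q4→{q3}; union {q0, q3, q4}; ε-closure = {q0, q2, q3, q4}.
Read '1': q0→{q0, q2, q3}, q2→{q0}, q3→∅, q4→{q4}; now {q0, q2, q3, q4}.
The final set {q0, q2, q3, q4} contains the accepting states q2, q4.

Yes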